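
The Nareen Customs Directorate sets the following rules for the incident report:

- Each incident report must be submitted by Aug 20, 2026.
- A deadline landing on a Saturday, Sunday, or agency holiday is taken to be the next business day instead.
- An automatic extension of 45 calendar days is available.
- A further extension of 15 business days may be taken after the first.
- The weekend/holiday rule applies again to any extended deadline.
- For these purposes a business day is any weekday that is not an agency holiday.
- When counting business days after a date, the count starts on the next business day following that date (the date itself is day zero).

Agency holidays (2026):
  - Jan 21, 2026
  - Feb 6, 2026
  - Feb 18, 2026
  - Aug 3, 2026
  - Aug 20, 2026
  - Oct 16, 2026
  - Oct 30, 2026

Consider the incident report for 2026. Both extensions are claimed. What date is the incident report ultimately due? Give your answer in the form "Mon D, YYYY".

Oct 27, 2026

Start from the fixed due date, Aug 20, 2026.
Aug 20, 2026 falls on a listed holiday. Rolling to the next business day gives Aug 21, 2026, a Friday.
Add the 45 calendar-day extension to Aug 21, 2026: Oct 5, 2026.
Oct 5, 2026 falls on a Monday, which is a business day, so no adjustment is needed.
Counting 15 further business days from Oct 5, 2026 reaches Oct 27, 2026.
Oct 27, 2026 falls on a Tuesday, which is a business day, so no adjustment is needed.
Deadline: Oct 27, 2026.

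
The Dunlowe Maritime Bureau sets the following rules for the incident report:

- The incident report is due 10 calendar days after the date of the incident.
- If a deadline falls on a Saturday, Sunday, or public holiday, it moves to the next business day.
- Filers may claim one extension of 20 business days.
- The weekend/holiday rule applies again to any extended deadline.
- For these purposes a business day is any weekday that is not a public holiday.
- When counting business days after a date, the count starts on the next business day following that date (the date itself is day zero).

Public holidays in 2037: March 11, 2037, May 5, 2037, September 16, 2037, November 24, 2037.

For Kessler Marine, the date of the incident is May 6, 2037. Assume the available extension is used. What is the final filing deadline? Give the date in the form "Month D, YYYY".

June 15, 2037

10 calendar days after May 6, 2037 is May 16, 2037.
May 16, 2037 falls on a Saturday. Rolling to the next business day gives May 18, 2037, a Monday.
Applying the 20-business-day extension: 20 business days after May 18, 2037 is June 15, 2037.
June 15, 2037 (Monday) is already a business day.
Deadline: June 15, 2037.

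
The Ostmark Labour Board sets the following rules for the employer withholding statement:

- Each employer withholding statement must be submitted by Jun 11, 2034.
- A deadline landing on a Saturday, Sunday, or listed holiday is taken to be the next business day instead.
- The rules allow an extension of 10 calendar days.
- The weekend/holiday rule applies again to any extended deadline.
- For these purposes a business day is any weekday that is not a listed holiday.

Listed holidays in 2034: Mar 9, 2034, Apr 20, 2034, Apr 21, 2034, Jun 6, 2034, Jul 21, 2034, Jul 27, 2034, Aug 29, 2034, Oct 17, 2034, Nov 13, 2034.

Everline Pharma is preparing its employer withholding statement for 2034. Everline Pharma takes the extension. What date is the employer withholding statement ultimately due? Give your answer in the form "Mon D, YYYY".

Jun 22, 2034

Start from the fixed due date, Jun 11, 2034.
Jun 11, 2034 is a Sunday; the next business day is Jun 12, 2034 (Monday).
Add the 10 calendar-day extension to Jun 12, 2034: Jun 22, 2034.
Jun 22, 2034 falls on a Thursday, which is a business day, so no adjustment is needed.
So the filing is due Jun 22, 2034.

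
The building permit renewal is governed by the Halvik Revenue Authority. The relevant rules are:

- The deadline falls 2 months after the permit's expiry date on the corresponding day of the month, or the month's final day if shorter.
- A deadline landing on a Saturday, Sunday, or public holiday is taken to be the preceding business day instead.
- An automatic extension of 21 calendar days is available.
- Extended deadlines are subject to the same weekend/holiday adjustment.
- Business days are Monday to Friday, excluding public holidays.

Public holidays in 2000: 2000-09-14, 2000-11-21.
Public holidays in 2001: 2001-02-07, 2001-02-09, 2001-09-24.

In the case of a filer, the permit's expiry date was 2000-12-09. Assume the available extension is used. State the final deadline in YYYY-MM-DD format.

Moving 2 months forward from 2000-12-09 on the corresponding day gives 2001-02-09.
2001-02-09 falls on a listed holiday. Rolling to the preceding business day gives 2001-02-08, a Thursday.
With the 21-day extension, 2001-02-08 becomes 2001-03-01.
2001-03-01 is a Thursday and not a listed holiday, so it stands.
Final deadline: 2001-03-01.

2001-03-01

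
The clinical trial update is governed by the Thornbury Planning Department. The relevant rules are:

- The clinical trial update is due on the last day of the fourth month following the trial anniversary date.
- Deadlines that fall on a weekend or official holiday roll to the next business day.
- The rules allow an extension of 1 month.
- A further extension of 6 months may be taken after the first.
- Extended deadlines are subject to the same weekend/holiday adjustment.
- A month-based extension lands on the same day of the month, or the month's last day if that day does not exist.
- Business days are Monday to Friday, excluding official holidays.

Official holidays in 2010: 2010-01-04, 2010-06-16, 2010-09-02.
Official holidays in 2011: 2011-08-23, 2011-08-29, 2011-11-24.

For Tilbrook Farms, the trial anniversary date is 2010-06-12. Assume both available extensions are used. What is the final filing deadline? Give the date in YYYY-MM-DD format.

2011-06-01

4 months after 2010-06-12 is October 2010; that month ends on 2010-10-31.
2010-10-31 falls on a Sunday. Rolling to the next business day gives 2010-11-01, a Monday.
Applying the 1 month extension: 1 month after 2010-11-01 is 2010-12-01.
2010-12-01 falls on a Wednesday, which is a business day, so no adjustment is needed.
The 6 months extension carries 2010-12-01 to 2011-06-01.
2011-06-01 (Wednesday) is already a business day.
The final due date is 2011-06-01.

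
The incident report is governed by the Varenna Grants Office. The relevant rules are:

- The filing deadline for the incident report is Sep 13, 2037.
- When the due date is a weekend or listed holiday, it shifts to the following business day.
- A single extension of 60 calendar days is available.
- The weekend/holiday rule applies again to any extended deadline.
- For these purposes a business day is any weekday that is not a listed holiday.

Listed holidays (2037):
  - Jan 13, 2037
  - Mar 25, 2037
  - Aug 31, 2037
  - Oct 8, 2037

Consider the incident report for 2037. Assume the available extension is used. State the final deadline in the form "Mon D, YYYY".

Start from the fixed due date, Sep 13, 2037.
Sep 13, 2037 is a Sunday, so it moves to the next business day, Sep 14, 2037 (Monday).
With the 60-day extension, Sep 14, 2037 becomes Nov 13, 2037.
Nov 13, 2037 (Friday) is already a business day.
Deadline: Nov 13, 2037.

Nov 13, 2037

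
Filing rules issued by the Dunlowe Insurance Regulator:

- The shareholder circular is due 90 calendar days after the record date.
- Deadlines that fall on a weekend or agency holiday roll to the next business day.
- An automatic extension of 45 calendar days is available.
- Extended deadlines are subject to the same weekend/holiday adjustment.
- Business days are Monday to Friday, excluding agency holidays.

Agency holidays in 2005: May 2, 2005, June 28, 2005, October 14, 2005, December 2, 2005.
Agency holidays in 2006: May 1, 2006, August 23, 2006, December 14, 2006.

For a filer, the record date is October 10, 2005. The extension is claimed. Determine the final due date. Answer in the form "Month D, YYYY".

February 23, 2006

Adding 90 calendar days to October 10, 2005 gives January 8, 2006.
January 8, 2006 falls on a Sunday. Rolling to the next business day gives January 9, 2006, a Monday.
Add the 45 calendar-day extension to January 9, 2006: February 23, 2006.
February 23, 2006 falls on a Thursday, which is a business day, so no adjustment is needed.
Final deadline: February 23, 2006.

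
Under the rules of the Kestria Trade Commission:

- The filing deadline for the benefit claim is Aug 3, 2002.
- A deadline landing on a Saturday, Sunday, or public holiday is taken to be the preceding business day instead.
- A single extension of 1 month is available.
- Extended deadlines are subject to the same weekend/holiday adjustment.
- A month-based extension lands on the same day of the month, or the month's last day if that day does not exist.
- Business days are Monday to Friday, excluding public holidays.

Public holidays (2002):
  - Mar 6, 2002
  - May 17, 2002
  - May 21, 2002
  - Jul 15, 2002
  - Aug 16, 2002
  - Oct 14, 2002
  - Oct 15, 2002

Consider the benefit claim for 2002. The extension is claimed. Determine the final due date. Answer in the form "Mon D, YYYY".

Sep 2, 2002

Start from the fixed due date, Aug 3, 2002.
Aug 3, 2002 falls on a Saturday. Rolling to the preceding business day gives Aug 2, 2002, a Friday.
The 1 month extension carries Aug 2, 2002 to Sep 2, 2002.
Sep 2, 2002 falls on a Monday, which is a business day, so no adjustment is needed.
Deadline: Sep 2, 2002.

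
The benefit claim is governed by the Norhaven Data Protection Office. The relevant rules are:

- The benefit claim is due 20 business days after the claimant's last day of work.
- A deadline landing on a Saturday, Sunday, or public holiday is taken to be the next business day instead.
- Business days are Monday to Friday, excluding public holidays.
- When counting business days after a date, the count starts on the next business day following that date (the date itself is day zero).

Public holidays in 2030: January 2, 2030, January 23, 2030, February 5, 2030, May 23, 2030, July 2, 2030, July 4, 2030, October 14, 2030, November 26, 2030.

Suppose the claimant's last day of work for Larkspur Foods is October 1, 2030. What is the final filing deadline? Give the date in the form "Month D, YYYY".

October 30, 2030

20 business days after October 1, 2030, excluding weekends and holidays, is October 30, 2030.
October 30, 2030 is a Wednesday and not a listed holiday, so it stands.
Final deadline: October 30, 2030.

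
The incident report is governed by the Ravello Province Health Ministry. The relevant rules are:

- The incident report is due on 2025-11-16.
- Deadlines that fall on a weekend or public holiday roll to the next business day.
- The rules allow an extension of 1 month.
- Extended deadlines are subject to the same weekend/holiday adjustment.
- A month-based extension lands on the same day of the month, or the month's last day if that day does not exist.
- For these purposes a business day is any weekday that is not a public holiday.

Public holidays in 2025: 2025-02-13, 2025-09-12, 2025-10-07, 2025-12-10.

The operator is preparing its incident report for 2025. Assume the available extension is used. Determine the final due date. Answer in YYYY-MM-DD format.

2025-12-17

The statutory due date is 2025-11-16.
2025-11-16 is a Sunday; the next business day is 2025-11-17 (Monday).
The 1 month extension carries 2025-11-17 to 2025-12-17.
2025-12-17 falls on a Wednesday, which is a business day, so no adjustment is needed.
Deadline: 2025-12-17.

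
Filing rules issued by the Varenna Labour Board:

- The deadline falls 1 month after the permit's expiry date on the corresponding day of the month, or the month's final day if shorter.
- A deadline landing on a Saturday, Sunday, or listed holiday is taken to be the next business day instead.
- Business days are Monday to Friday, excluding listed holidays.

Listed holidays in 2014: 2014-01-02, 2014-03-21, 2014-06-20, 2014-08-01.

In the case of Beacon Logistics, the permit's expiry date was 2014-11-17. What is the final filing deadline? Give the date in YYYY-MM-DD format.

2014-12-17

Moving 1 month forward from 2014-11-17 on the corresponding day gives 2014-12-17.
2014-12-17 is a Wednesday and not a listed holiday, so it stands.
Final deadline: 2014-12-17.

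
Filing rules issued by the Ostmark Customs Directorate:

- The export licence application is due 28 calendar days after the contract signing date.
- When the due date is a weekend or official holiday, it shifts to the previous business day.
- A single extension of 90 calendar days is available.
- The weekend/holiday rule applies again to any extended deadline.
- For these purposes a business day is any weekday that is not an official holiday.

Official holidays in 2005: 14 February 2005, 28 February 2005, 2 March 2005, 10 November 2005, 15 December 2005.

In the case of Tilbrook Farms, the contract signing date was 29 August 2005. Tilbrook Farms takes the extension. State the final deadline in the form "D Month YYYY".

23 December 2005

Trigger date 29 August 2005 + 28 calendar days = 26 September 2005.
26 September 2005 is a Monday and not a listed holiday, so it stands.
Applying the 90-calendar-day extension: 26 September 2005 + 90 days = 25 December 2005.
25 December 2005 is a Sunday, so it moves to the preceding business day, 23 December 2005 (Friday).
So the filing is due 23 December 2005.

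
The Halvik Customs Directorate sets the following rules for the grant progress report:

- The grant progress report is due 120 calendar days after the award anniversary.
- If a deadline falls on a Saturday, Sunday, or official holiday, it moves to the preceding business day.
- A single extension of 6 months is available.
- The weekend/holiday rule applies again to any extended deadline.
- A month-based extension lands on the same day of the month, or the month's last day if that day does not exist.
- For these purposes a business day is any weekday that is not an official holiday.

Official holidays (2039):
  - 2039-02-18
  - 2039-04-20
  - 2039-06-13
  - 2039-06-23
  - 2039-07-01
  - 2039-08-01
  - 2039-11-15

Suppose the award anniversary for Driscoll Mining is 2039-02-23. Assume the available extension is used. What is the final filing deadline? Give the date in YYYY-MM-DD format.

120 calendar days after 2039-02-23 is 2039-06-23.
Because 2039-06-23 is a listed holiday, the deadline becomes 2039-06-22 (Wednesday).
The 6 months extension carries 2039-06-22 to 2039-12-22.
Since 2039-12-22 is a Thursday and not a holiday, the date is unchanged.
The final due date is 2039-12-22.

2039-12-22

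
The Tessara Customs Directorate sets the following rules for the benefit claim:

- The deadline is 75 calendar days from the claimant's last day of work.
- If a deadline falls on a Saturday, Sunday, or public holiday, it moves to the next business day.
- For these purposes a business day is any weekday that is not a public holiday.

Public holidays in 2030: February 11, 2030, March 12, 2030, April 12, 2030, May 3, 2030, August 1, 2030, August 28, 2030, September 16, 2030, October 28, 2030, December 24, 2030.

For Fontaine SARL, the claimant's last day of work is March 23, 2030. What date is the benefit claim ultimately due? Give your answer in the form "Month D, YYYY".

June 6, 2030

From March 23, 2030, 75 calendar days later is June 6, 2030.
June 6, 2030 (Thursday) is already a business day.
Deadline: June 6, 2030.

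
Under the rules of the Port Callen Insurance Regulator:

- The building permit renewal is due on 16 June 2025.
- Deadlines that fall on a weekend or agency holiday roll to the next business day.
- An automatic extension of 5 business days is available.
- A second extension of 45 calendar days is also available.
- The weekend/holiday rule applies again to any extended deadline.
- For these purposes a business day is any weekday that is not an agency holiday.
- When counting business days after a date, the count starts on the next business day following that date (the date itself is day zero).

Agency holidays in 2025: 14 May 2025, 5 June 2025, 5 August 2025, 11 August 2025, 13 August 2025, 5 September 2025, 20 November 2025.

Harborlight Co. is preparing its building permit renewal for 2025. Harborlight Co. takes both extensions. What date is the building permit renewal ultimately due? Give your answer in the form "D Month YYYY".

7 August 2025

Start from the fixed due date, 16 June 2025.
16 June 2025 is a Monday and not a listed holiday, so it stands.
The 5-business-day extension runs from 16 June 2025 to 23 June 2025.
23 June 2025 (Monday) is already a business day.
With the 45-day extension, 23 June 2025 becomes 7 August 2025.
7 August 2025 is a Thursday and not a listed holiday, so it stands.
Deadline: 7 August 2025.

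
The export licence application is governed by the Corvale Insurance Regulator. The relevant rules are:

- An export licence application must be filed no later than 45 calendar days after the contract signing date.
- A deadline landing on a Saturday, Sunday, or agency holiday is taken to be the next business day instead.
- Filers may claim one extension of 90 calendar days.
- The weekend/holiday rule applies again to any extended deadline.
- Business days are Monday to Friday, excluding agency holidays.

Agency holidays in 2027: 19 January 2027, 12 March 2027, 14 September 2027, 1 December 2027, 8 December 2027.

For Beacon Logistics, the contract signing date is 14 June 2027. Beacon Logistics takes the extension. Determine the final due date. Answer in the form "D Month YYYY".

27 October 2027

Adding 45 calendar days to 14 June 2027 gives 29 July 2027.
Since 29 July 2027 is a Thursday and not a holiday, the date is unchanged.
With the 90-day extension, 29 July 2027 becomes 27 October 2027.
Since 27 October 2027 is a Wednesday and not a holiday, the date is unchanged.
So the filing is due 27 October 2027.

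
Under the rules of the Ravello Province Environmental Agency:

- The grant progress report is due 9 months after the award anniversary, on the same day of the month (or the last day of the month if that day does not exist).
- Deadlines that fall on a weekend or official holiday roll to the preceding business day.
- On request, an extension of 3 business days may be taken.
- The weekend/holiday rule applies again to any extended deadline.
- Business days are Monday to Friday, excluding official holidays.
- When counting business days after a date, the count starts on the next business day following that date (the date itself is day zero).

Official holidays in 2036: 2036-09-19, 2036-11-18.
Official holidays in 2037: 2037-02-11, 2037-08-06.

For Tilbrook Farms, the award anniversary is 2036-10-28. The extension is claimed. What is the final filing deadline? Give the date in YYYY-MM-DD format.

9 months from 2036-10-28 is 2037-07-28.
Since 2037-07-28 is a Tuesday and not a holiday, the date is unchanged.
Applying the 3-business-day extension: 3 business days after 2037-07-28 is 2037-07-31.
2037-07-31 falls on a Friday, which is a business day, so no adjustment is needed.
Final deadline: 2037-07-31.

2037-07-31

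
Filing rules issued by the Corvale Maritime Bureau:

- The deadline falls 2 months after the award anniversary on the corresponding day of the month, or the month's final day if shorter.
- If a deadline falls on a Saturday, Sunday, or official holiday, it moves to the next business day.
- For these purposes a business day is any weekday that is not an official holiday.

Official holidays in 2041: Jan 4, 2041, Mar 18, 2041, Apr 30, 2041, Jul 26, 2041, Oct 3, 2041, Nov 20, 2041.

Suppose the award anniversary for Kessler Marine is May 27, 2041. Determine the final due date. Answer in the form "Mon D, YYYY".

Jul 29, 2041

2 months from May 27, 2041 is Jul 27, 2041.
Jul 27, 2041 is a Saturday; the next business day is Jul 29, 2041 (Monday).
So the filing is due Jul 29, 2041.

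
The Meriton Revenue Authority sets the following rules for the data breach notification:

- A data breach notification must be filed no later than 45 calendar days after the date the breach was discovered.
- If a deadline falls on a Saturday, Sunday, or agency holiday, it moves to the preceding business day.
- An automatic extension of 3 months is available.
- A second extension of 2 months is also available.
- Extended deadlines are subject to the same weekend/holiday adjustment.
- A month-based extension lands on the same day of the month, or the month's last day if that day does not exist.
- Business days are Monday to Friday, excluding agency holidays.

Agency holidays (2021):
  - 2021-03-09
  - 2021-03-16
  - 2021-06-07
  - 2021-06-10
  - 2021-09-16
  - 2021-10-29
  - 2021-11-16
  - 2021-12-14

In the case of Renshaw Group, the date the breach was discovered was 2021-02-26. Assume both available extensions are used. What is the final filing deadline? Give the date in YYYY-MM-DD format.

2021-09-10

Trigger date 2021-02-26 + 45 calendar days = 2021-04-12.
Since 2021-04-12 is a Monday and not a holiday, the date is unchanged.
Add 3 months to 2021-04-12: 2021-07-12.
2021-07-12 (Monday) is already a business day.
Add 2 months to 2021-07-12: 2021-09-12.
Because 2021-09-12 is a Sunday, the deadline becomes 2021-09-10 (Friday).
Final deadline: 2021-09-10.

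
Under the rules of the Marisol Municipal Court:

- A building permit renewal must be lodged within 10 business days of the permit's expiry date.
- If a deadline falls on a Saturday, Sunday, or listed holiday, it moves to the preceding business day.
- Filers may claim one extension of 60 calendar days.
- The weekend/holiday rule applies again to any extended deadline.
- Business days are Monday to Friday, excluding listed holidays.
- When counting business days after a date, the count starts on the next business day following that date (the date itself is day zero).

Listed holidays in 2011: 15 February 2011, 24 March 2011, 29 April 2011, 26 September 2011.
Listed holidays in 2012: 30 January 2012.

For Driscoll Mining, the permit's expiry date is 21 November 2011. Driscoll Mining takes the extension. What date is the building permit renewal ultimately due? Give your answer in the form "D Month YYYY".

3 February 2012

10 business days after 21 November 2011, excluding weekends and holidays, is 5 December 2011.
5 December 2011 is a Monday and not a listed holiday, so it stands.
The 60-calendar-day extension moves the deadline from 5 December 2011 to 3 February 2012.
3 February 2012 is a Friday and not a listed holiday, so it stands.
Final deadline: 3 February 2012.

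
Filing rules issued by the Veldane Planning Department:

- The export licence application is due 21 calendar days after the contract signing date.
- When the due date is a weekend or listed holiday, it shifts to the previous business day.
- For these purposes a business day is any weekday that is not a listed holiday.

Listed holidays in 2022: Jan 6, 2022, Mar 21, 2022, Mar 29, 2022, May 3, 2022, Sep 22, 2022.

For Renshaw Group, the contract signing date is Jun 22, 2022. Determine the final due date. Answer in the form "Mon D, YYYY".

21 calendar days after Jun 22, 2022 is Jul 13, 2022.
Since Jul 13, 2022 is a Wednesday and not a holiday, the date is unchanged.
The final due date is Jul 13, 2022.

Jul 13, 2022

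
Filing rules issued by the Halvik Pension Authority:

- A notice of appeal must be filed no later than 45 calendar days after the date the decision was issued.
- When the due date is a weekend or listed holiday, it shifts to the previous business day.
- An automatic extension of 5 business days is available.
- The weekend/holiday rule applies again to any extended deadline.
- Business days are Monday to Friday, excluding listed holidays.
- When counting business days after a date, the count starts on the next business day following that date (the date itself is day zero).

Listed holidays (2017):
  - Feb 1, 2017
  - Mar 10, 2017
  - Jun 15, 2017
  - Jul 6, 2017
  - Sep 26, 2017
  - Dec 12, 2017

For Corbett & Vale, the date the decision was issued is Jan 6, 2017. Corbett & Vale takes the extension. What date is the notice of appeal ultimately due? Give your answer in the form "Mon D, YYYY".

Feb 27, 2017

From Jan 6, 2017, 45 calendar days later is Feb 20, 2017.
Since Feb 20, 2017 is a Monday and not a holiday, the date is unchanged.
The 5-business-day extension runs from Feb 20, 2017 to Feb 27, 2017.
Feb 27, 2017 is a Monday and not a listed holiday, so it stands.
Final deadline: Feb 27, 2017.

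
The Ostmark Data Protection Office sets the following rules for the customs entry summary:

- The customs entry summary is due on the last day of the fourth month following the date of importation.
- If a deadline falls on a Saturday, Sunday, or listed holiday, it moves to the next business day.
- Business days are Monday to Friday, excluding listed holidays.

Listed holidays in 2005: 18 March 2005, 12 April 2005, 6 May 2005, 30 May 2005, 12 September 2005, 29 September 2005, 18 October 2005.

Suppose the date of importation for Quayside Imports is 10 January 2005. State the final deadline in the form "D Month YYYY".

31 May 2005

4 months after 10 January 2005 falls in May 2005; the last day of that month is 31 May 2005.
31 May 2005 is a Tuesday and not a listed holiday, so it stands.
So the filing is due 31 May 2005.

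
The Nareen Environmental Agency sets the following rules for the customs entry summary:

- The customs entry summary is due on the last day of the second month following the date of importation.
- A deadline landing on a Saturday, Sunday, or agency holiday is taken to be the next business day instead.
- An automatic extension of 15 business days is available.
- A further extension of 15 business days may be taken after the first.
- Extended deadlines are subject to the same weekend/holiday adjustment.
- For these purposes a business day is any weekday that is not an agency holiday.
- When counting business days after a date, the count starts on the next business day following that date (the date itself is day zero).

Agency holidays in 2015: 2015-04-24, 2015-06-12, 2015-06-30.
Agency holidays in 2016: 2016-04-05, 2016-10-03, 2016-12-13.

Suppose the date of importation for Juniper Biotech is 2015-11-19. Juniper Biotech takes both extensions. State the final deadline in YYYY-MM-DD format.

2 months after 2015-11-19 is January 2016; that month ends on 2016-01-31.
2016-01-31 falls on a Sunday. Rolling to the next business day gives 2016-02-01, a Monday.
Counting 15 further business days from 2016-02-01 reaches 2016-02-22.
2016-02-22 falls on a Monday, which is a business day, so no adjustment is needed.
The 15-business-day extension runs from 2016-02-22 to 2016-03-14.
2016-03-14 falls on a Monday, which is a business day, so no adjustment is needed.
Deadline: 2016-03-14.

2016-03-14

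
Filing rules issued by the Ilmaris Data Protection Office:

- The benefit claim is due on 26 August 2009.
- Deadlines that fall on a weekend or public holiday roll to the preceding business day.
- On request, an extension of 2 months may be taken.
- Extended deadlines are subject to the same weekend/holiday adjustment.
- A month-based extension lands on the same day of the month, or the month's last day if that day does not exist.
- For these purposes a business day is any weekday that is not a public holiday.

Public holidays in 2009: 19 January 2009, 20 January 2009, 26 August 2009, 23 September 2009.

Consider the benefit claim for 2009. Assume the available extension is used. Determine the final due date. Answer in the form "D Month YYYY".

23 October 2009

The statutory due date is 26 August 2009.
Because 26 August 2009 is a listed holiday, the deadline becomes 25 August 2009 (Tuesday).
Applying the 2 months extension: 2 months after 25 August 2009 is 25 October 2009.
25 October 2009 is a Sunday; the preceding business day is 23 October 2009 (Friday).
Final deadline: 23 October 2009.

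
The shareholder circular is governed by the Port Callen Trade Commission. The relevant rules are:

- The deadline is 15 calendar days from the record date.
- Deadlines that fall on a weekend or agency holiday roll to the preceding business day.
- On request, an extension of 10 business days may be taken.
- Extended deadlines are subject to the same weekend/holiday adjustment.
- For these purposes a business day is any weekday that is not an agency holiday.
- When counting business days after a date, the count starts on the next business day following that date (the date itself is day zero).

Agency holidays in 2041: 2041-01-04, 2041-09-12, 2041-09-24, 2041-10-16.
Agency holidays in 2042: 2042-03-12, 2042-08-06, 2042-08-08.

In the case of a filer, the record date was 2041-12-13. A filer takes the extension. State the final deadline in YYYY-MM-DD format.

From 2041-12-13, 15 calendar days later is 2041-12-28.
2041-12-28 falls on a Saturday. Rolling to the preceding business day gives 2041-12-27, a Friday.
The 10-business-day extension runs from 2041-12-27 to 2042-01-10.
2042-01-10 falls on a Friday, which is a business day, so no adjustment is needed.
Deadline: 2042-01-10.

2042-01-10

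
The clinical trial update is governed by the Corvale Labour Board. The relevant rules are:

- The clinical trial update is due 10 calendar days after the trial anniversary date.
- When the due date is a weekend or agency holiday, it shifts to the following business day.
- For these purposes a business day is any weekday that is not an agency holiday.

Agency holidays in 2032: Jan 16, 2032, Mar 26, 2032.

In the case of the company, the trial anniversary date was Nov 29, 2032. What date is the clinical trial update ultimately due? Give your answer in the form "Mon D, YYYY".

Dec 9, 2032

From Nov 29, 2032, 10 calendar days later is Dec 9, 2032.
Dec 9, 2032 is a Thursday and not a listed holiday, so it stands.
Final deadline: Dec 9, 2032.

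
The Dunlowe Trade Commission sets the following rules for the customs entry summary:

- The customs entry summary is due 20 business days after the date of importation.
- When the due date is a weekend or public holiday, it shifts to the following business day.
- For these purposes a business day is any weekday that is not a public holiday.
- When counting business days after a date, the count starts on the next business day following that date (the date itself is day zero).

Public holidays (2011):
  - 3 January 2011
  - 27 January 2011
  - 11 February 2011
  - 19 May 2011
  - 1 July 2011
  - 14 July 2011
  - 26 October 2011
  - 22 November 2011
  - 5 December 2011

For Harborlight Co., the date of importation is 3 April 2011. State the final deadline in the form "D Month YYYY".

Starting the day after 3 April 2011 and counting 20 business days lands on 29 April 2011.
29 April 2011 (Friday) is already a business day.
Deadline: 29 April 2011.

29 April 2011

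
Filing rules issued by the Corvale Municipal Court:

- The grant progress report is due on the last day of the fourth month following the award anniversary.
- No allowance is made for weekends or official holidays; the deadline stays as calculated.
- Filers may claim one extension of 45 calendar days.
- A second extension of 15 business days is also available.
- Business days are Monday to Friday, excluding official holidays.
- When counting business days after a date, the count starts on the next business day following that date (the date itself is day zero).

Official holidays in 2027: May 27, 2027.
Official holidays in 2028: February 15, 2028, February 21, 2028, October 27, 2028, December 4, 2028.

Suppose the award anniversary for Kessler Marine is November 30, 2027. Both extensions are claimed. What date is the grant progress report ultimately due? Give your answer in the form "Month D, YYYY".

June 5, 2028

4 months after November 30, 2027 falls in March 2028; the last day of that month is March 31, 2028.
March 31, 2028 falls on a Friday. The rules make no weekend/holiday allowance, so it remains March 31, 2028.
The 45-calendar-day extension moves the deadline from March 31, 2028 to May 15, 2028.
No adjustment is made for weekends or holidays, so May 15, 2028 stands.
Counting 15 further business days from May 15, 2028 reaches June 5, 2028.
No adjustment is made for weekends or holidays, so June 5, 2028 stands.
So the filing is due June 5, 2028.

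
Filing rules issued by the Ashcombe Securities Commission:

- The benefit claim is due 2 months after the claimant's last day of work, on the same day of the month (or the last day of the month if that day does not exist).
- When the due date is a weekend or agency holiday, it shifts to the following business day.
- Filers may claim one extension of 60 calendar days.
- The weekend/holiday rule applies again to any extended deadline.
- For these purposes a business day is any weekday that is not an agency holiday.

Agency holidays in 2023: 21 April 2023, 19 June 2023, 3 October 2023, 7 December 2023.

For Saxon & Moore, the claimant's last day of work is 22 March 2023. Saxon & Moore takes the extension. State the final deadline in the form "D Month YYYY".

21 July 2023

Moving 2 months forward from 22 March 2023 on the corresponding day gives 22 May 2023.
22 May 2023 falls on a Monday, which is a business day, so no adjustment is needed.
With the 60-day extension, 22 May 2023 becomes 21 July 2023.
21 July 2023 (Friday) is already a business day.
Final deadline: 21 July 2023.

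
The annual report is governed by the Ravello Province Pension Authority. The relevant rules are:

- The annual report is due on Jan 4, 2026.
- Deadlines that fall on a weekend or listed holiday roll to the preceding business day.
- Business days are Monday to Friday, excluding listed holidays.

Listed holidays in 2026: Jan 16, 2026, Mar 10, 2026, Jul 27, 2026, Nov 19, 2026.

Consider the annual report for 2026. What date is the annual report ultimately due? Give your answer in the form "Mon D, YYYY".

Start from the fixed due date, Jan 4, 2026.
Jan 4, 2026 is a Sunday, so it moves to the preceding business day, Jan 2, 2026 (Friday).
So the filing is due Jan 2, 2026.

Jan 2, 2026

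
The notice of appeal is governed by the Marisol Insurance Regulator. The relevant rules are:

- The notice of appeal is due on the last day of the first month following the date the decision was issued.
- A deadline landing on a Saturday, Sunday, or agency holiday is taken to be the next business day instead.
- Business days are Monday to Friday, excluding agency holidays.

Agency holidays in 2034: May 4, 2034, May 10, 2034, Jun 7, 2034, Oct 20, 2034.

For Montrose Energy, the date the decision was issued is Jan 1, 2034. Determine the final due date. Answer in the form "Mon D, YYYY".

Feb 28, 2034

1 month after Jan 1, 2034 is February 2034; that month ends on Feb 28, 2034.
Since Feb 28, 2034 is a Tuesday and not a holiday, the date is unchanged.
Deadline: Feb 28, 2034.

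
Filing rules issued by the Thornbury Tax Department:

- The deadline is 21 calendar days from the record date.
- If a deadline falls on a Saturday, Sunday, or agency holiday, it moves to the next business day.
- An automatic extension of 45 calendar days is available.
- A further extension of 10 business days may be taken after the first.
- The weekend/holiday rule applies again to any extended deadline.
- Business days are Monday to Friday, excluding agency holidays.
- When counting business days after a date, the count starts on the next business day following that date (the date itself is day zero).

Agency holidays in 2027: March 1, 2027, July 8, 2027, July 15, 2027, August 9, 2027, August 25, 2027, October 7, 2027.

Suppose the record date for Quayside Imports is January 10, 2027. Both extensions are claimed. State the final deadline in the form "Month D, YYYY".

21 calendar days after January 10, 2027 is January 31, 2027.
January 31, 2027 falls on a Sunday. Rolling to the next business day gives February 1, 2027, a Monday.
Add the 45 calendar-day extension to February 1, 2027: March 18, 2027.
March 18, 2027 is a Thursday and not a listed holiday, so it stands.
Counting 10 further business days from March 18, 2027 reaches April 1, 2027.
April 1, 2027 is a Thursday and not a listed holiday, so it stands.
The final due date is April 1, 2027.

April 1, 2027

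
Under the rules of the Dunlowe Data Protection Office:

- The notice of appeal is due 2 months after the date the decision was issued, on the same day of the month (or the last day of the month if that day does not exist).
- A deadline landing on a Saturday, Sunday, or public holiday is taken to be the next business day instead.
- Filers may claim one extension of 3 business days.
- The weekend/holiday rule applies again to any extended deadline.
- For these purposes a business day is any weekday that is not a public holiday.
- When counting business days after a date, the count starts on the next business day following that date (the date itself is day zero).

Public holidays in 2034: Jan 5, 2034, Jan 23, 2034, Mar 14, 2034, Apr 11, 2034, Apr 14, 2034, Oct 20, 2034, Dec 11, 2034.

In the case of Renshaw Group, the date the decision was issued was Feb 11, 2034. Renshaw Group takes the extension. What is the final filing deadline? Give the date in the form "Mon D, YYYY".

Apr 18, 2034

Moving 2 months forward from Feb 11, 2034 on the corresponding day gives Apr 11, 2034.
Apr 11, 2034 is a listed holiday, so it moves to the next business day, Apr 12, 2034 (Wednesday).
Applying the 3-business-day extension: 3 business days after Apr 12, 2034 is Apr 18, 2034.
Since Apr 18, 2034 is a Tuesday and not a holiday, the date is unchanged.
Final deadline: Apr 18, 2034.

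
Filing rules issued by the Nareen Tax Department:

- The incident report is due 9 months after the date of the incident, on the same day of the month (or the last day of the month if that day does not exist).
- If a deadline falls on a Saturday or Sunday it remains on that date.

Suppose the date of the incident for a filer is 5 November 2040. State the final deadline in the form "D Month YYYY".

5 August 2041

9 months after 5 November 2040, on the same day of the month, is 5 August 2041.
No adjustment is made for weekends or holidays, so 5 August 2041 stands.
Deadline: 5 August 2041.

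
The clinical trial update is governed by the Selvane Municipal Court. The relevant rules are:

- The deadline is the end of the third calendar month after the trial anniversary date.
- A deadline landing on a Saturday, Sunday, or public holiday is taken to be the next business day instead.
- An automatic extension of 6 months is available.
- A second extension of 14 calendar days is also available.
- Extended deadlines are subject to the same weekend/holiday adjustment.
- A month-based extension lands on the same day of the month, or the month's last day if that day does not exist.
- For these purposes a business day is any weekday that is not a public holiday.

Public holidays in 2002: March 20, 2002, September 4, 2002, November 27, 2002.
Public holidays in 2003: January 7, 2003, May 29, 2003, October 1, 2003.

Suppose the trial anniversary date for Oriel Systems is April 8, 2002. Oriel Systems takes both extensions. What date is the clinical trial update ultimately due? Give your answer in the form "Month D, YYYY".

3 months after April 8, 2002 is July 2002; that month ends on July 31, 2002.
July 31, 2002 is a Wednesday and not a listed holiday, so it stands.
Applying the 6 months extension: 6 months after July 31, 2002 is January 31, 2003.
January 31, 2003 falls on a Friday, which is a business day, so no adjustment is needed.
With the 14-day extension, January 31, 2003 becomes February 14, 2003.
February 14, 2003 falls on a Friday, which is a business day, so no adjustment is needed.
The final due date is February 14, 2003.

February 14, 2003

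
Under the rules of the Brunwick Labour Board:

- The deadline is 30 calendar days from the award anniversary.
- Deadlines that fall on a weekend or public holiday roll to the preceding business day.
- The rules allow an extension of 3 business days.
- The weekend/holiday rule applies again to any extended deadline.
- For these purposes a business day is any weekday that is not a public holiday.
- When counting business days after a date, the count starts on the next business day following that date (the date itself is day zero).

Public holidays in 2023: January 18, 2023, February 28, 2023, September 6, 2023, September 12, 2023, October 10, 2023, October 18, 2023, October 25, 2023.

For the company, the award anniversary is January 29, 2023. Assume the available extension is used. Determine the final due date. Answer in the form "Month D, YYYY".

March 3, 2023

Adding 30 calendar days to January 29, 2023 gives February 28, 2023.
February 28, 2023 is a listed holiday, so it moves to the preceding business day, February 27, 2023 (Monday).
Counting 3 further business days from February 27, 2023 reaches March 3, 2023.
Since March 3, 2023 is a Friday and not a holiday, the date is unchanged.
Deadline: March 3, 2023.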